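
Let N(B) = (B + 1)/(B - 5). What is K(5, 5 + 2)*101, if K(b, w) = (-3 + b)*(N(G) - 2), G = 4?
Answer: -1414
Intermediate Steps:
N(B) = (1 + B)/(-5 + B)
K(b, w) = 21 - 7*b (K(b, w) = (-3 + b)*((1 + 4)/(-5 + 4) - 2) = (-3 + b)*(5/(-1) - 2) = (-3 + b)*(-1*5 - 2) = (-3 + b)*(-5 - 2) = (-3 + b)*(-7) = 21 - 7*b)
K(5, 5 + 2)*101 = (21 - 7*5)*101 = (21 - 35)*101 = -14*101 = -1414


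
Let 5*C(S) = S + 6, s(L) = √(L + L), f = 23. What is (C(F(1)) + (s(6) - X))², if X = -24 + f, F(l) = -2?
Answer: 381/25 + 36*√3/5 ≈ 27.711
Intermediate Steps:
s(L) = √2*√L (s(L) = √(2*L) = √2*√L)
C(S) = 6/5 + S/5 (C(S) = (S + 6)/5 = (6 + S)/5 = 6/5 + S/5)
X = -1 (X = -24 + 23 = -1)
(C(F(1)) + (s(6) - X))² = ((6/5 + (⅕)*(-2)) + (√2*√6 - 1*(-1)))² = ((6/5 - ⅖) + (2*√3 + 1))² = (⅘ + (1 + 2*√3))² = (9/5 + 2*√3)²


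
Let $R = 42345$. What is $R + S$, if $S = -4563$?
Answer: $37782$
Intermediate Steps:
$R + S = 42345 - 4563 = 37782$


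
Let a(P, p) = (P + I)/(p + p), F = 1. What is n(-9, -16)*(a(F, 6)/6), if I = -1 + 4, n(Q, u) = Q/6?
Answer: -1/12 ≈ -0.083333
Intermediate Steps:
n(Q, u) = Q/6 (n(Q, u) = Q*(1/6) = Q/6)
I = 3
a(P, p) = (3 + P)/(2*p) (a(P, p) = (P + 3)/(p + p) = (3 + P)/((2*p)) = (3 + P)*(1/(2*p)) = (3 + P)/(2*p))
n(-9, -16)*(a(F, 6)/6) = ((1/6)*(-9))*(((1/2)*(3 + 1)/6)/6) = -3*(1/2)*(1/6)*4/(2*6) = -1/(2*6) = -3/2*1/18 = -1/12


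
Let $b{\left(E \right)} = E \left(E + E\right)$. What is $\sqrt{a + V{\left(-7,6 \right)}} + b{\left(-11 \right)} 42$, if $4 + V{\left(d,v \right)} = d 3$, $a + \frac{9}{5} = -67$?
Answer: $10164 + \frac{i \sqrt{2345}}{5} \approx 10164.0 + 9.685 i$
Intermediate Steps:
$a = - \frac{344}{5}$ ($a = - \frac{9}{5} - 67 = - \frac{344}{5} \approx -68.8$)
$V{\left(d,v \right)} = -4 + 3 d$ ($V{\left(d,v \right)} = -4 + d 3 = -4 + 3 d$)
$b{\left(E \right)} = 2 E^{2}$ ($b{\left(E \right)} = E 2 E = 2 E^{2}$)
$\sqrt{a + V{\left(-7,6 \right)}} + b{\left(-11 \right)} 42 = \sqrt{- \frac{344}{5} + \left(-4 + 3 \left(-7\right)\right)} + 2 \left(-11\right)^{2} \cdot 42 = \sqrt{- \frac{344}{5} - 25} + 2 \cdot 121 \cdot 42 = \sqrt{- \frac{344}{5} - 25} + 242 \cdot 42 = \sqrt{- \frac{469}{5}} + 10164 = \frac{i \sqrt{2345}}{5} + 10164 = 10164 + \frac{i \sqrt{2345}}{5}$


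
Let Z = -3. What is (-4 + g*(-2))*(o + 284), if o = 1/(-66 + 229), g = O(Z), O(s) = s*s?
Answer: -1018446/163 ≈ -6248.1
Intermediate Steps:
O(s) = s**2
g = 9 (g = (-3)**2 = 9)
o = 1/163 ≈ 0.0061350
(-4 + g*(-2))*(o + 284) = (-4 + 9*(-2))*(1/163 + 284) = (-4 - 18)*(46293/163) = -22*46293/163 = -1018446/163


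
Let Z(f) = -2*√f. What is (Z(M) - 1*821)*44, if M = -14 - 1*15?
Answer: -36124 - 88*I*√29 ≈ -36124.0 - 473.89*I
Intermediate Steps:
M = -29 (M = -14 - 15 = -29)
(Z(M) - 1*821)*44 = (-2*I*√29 - 1*821)*44 = (-2*I*√29 - 821)*44 = (-821 - 2*I*√29)*44 = -36124 - 88*I*√29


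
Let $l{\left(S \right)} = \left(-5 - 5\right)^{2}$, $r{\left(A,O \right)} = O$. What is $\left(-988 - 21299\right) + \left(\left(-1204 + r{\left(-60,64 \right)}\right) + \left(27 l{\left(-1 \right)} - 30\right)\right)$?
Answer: $-20757$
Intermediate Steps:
$l{\left(S \right)} = 100$ ($l{\left(S \right)} = \left(-10\right)^{2} = 100$)
$\left(-988 - 21299\right) + \left(\left(-1204 + r{\left(-60,64 \right)}\right) + \left(27 l{\left(-1 \right)} - 30\right)\right) = \left(-988 - 21299\right) + \left(\left(-1204 + 64\right) + \left(27 \cdot 100 - 30\right)\right) = -22287 + \left(-1140 + \left(2700 - 30\right)\right) = -22287 + \left(-1140 + 2670\right) = -22287 + 1530 = -20757$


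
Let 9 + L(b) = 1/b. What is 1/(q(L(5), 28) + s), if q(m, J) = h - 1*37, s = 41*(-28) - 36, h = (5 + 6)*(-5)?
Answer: -1/1276 ≈ -0.00078370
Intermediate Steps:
h = -55 (h = 11*(-5) = -55)
L(b) = -9 + 1/b
s = -1184 (s = -1148 - 36 = -1184)
q(m, J) = -92 (q(m, J) = -55 - 1*37 = -55 - 37 = -92)
1/(q(L(5), 28) + s) = 1/(-92 - 1184) = 1/(-1276) = -1/1276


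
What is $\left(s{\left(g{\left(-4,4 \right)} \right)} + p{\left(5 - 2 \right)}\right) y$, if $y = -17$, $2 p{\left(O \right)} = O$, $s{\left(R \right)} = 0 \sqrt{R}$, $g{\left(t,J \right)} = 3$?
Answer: $- \frac{51}{2} \approx -25.5$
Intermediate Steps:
$s{\left(R \right)} = 0$
$p{\left(O \right)} = \frac{O}{2}$
$\left(s{\left(g{\left(-4,4 \right)} \right)} + p{\left(5 - 2 \right)}\right) y = \left(0 + \frac{5 - 2}{2}\right) \left(-17\right) = \left(0 + \frac{1}{2} \cdot 3\right) \left(-17\right) = \left(0 + \frac{3}{2}\right) \left(-17\right) = \frac{3}{2} \left(-17\right) = - \frac{51}{2}$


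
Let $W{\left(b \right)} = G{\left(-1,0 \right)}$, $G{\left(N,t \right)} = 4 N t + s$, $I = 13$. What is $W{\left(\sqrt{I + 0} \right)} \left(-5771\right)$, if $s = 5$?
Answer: $-28855$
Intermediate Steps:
$G{\left(N,t \right)} = 5 + 4 N t$ ($G{\left(N,t \right)} = 4 N t + 5 = 5 + 4 N t$)
$W{\left(b \right)} = 5$ ($W{\left(b \right)} = 5 + 4 \left(-1\right) 0 = 5 + 0 = 5$)
$W{\left(\sqrt{I + 0} \right)} \left(-5771\right) = 5 \left(-5771\right) = -28855$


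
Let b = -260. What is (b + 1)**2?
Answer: 67081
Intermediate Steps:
(b + 1)**2 = (-260 + 1)**2 = (-259)**2 = 67081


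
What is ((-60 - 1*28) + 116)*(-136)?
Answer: -3808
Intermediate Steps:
((-60 - 1*28) + 116)*(-136) = ((-60 - 28) + 116)*(-136) = (-88 + 116)*(-136) = 28*(-136) = -3808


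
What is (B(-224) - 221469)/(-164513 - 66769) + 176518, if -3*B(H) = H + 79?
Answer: 61238486245/346923 ≈ 1.7652e+5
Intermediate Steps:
B(H) = -79/3 - H/3 (B(H) = -(H + 79)/3 = -(79 + H)/3 = -79/3 - H/3)
(B(-224) - 221469)/(-164513 - 66769) + 176518 = ((-79/3 - ⅓*(-224)) - 221469)/(-164513 - 66769) + 176518 = ((-79/3 + 224/3) - 221469)/(-231282) + 176518 = (145/3 - 221469)*(-1/231282) + 176518 = -664262/3*(-1/231282) + 176518 = 332131/346923 + 176518 = 61238486245/346923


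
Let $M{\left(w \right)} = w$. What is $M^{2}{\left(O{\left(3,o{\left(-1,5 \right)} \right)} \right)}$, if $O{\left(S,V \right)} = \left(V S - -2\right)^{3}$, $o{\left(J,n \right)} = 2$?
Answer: $262144$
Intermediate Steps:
$O{\left(S,V \right)} = \left(2 + S V\right)^{3}$ ($O{\left(S,V \right)} = \left(S V + 2\right)^{3} = \left(2 + S V\right)^{3}$)
$M^{2}{\left(O{\left(3,o{\left(-1,5 \right)} \right)} \right)} = \left(\left(2 + 3 \cdot 2\right)^{3}\right)^{2} = \left(\left(2 + 6\right)^{3}\right)^{2} = \left(8^{3}\right)^{2} = 512^{2} = 262144$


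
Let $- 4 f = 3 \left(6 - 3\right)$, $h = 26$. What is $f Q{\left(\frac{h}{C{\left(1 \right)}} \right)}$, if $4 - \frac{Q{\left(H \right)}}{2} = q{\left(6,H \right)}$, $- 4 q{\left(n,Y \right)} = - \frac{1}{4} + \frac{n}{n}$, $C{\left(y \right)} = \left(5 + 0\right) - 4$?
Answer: $- \frac{603}{32} \approx -18.844$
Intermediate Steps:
$C{\left(y \right)} = 1$ ($C{\left(y \right)} = 5 - 4 = 1$)
$q{\left(n,Y \right)} = - \frac{3}{16}$ ($q{\left(n,Y \right)} = - \frac{- \frac{1}{4} + \frac{n}{n}}{4} = - \frac{\left(-1\right) \frac{1}{4} + 1}{4} = - \frac{- \frac{1}{4} + 1}{4} = \left(- \frac{1}{4}\right) \frac{3}{4} = - \frac{3}{16}$)
$Q{\left(H \right)} = \frac{67}{8}$ ($Q{\left(H \right)} = 8 - - \frac{3}{8} = 8 + \frac{3}{8} = \frac{67}{8}$)
$f = - \frac{9}{4}$ ($f = - \frac{3 \left(6 - 3\right)}{4} = - \frac{3 \cdot 3}{4} = \left(- \frac{1}{4}\right) 9 = - \frac{9}{4} \approx -2.25$)
$f Q{\left(\frac{h}{C{\left(1 \right)}} \right)} = \left(- \frac{9}{4}\right) \frac{67}{8} = - \frac{603}{32}$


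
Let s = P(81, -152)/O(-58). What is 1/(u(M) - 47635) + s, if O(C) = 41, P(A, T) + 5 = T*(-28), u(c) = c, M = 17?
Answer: 202424077/1952338 ≈ 103.68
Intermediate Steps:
P(A, T) = -5 - 28*T (P(A, T) = -5 + T*(-28) = -5 - 28*T)
s = 4251/41 (s = (-5 - 28*(-152))/41 = (-5 + 4256)*(1/41) = 4251*(1/41) = 4251/41 ≈ 103.68)
1/(u(M) - 47635) + s = 1/(17 - 47635) + 4251/41 = 1/(-47618) + 4251/41 = -1/47618 + 4251/41 = 202424077/1952338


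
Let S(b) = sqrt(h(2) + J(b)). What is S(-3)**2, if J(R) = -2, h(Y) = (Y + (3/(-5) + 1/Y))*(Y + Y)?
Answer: 28/5 ≈ 5.6000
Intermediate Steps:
h(Y) = 2*Y*(-3/5 + Y + 1/Y) (h(Y) = (Y + (3*(-1/5) + 1/Y))*(2*Y) = (Y + (-3/5 + 1/Y))*(2*Y) = (-3/5 + Y + 1/Y)*(2*Y) = 2*Y*(-3/5 + Y + 1/Y))
S(b) = 2*sqrt(35)/5 (S(b) = sqrt((2 + 2*2**2 - 6/5*2) - 2) = sqrt((2 + 2*4 - 12/5) - 2) = sqrt((2 + 8 - 12/5) - 2) = sqrt(38/5 - 2) = sqrt(28/5) = 2*sqrt(35)/5)
S(-3)**2 = (2*sqrt(35)/5)**2 = 28/5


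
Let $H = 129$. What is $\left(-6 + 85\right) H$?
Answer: $10191$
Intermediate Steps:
$\left(-6 + 85\right) H = \left(-6 + 85\right) 129 = 79 \cdot 129 = 10191$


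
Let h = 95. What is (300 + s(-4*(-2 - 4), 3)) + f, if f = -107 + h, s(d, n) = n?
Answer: 291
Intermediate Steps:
f = -12 (f = -107 + 95 = -12)
(300 + s(-4*(-2 - 4), 3)) + f = (300 + 3) - 12 = 303 - 12 = 291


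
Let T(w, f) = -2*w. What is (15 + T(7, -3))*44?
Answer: 44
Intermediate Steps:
(15 + T(7, -3))*44 = (15 - 2*7)*44 = (15 - 14)*44 = 1*44 = 44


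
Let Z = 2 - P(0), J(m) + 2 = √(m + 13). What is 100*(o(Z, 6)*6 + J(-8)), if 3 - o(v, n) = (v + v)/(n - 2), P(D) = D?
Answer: 1000 + 100*√5 ≈ 1223.6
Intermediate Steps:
J(m) = -2 + √(13 + m) (J(m) = -2 + √(m + 13) = -2 + √(13 + m))
Z = 2 (Z = 2 - 1*0 = 2 + 0 = 2)
o(v, n) = 3 - 2*v/(-2 + n) (o(v, n) = 3 - (v + v)/(n - 2) = 3 - 2*v/(-2 + n))
100*(o(Z, 6)*6 + J(-8)) = 100*(((-6 - 2*2 + 3*6)/(-2 + 6))*6 + (-2 + √(13 - 8))) = 100*(((-6 - 4 + 18)/4)*6 + (-2 + √5)) = 100*(((¼)*8)*6 + (-2 + √5)) = 100*(2*6 + (-2 + √5)) = 100*(12 + (-2 + √5)) = 100*(10 + √5) = 1000 + 100*√5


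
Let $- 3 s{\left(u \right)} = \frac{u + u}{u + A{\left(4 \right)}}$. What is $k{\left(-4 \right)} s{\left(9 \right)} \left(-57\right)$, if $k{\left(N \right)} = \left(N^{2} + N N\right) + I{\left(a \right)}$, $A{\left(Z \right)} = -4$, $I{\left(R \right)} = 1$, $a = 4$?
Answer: $\frac{11286}{5} \approx 2257.2$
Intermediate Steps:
$s{\left(u \right)} = - \frac{2 u}{3 \left(-4 + u\right)}$ ($s{\left(u \right)} = - \frac{\left(u + u\right) \frac{1}{u - 4}}{3} = - \frac{2 u \frac{1}{-4 + u}}{3} = - \frac{2 u}{3 \left(-4 + u\right)}$)
$k{\left(N \right)} = 1 + 2 N^{2}$ ($k{\left(N \right)} = \left(N^{2} + N N\right) + 1 = \left(N^{2} + N^{2}\right) + 1 = 2 N^{2} + 1 = 1 + 2 N^{2}$)
$k{\left(-4 \right)} s{\left(9 \right)} \left(-57\right) = \left(1 + 2 \left(-4\right)^{2}\right) \left(\left(-2\right) 9 \frac{1}{-12 + 3 \cdot 9}\right) \left(-57\right) = \left(1 + 2 \cdot 16\right) \left(\left(-2\right) 9 \frac{1}{-12 + 27}\right) \left(-57\right) = \left(1 + 32\right) \left(\left(-2\right) 9 \cdot \frac{1}{15}\right) \left(-57\right) = 33 \left(\left(-2\right) 9 \cdot \frac{1}{15}\right) \left(-57\right) = 33 \left(- \frac{6}{5}\right) \left(-57\right) = \left(- \frac{198}{5}\right) \left(-57\right) = \frac{11286}{5}$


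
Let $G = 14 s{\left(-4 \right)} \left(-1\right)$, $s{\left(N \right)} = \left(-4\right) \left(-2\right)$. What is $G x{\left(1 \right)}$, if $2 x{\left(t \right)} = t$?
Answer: $-56$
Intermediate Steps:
$s{\left(N \right)} = 8$
$x{\left(t \right)} = \frac{t}{2}$
$G = -112$ ($G = 14 \cdot 8 \left(-1\right) = 112 \left(-1\right) = -112$)
$G x{\left(1 \right)} = - 112 \cdot \frac{1}{2} \cdot 1 = \left(-112\right) \frac{1}{2} = -56$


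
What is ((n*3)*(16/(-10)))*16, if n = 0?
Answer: 0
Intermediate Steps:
((n*3)*(16/(-10)))*16 = ((0*3)*(16/(-10)))*16 = (0*(16*(-⅒)))*16 = (0*(-8/5))*16 = 0*16 = 0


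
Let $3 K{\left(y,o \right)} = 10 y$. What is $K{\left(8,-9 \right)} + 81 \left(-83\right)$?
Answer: $- \frac{20089}{3} \approx -6696.3$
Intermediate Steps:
$K{\left(y,o \right)} = \frac{10 y}{3}$
$K{\left(8,-9 \right)} + 81 \left(-83\right) = \frac{10}{3} \cdot 8 + 81 \left(-83\right) = \frac{80}{3} - 6723 = - \frac{20089}{3}$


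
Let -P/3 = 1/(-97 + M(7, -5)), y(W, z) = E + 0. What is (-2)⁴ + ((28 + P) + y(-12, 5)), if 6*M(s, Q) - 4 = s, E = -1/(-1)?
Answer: 25713/571 ≈ 45.031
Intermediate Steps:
E = 1 (E = -1*(-1) = 1)
M(s, Q) = ⅔ + s/6
y(W, z) = 1 (y(W, z) = 1 + 0 = 1)
P = 18/571 (P = -3/(-97 + (⅔ + (⅙)*7)) = -3/(-97 + (⅔ + 7/6)) = -3/(-97 + 11/6) = -3/(-571/6) = -3*(-6/571) = 18/571 ≈ 0.031524)
(-2)⁴ + ((28 + P) + y(-12, 5)) = (-2)⁴ + ((28 + 18/571) + 1) = 16 + (16006/571 + 1) = 16 + 16577/571 = 25713/571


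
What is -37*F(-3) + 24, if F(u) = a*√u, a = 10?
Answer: 24 - 370*I*√3 ≈ 24.0 - 640.86*I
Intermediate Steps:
F(u) = 10*√u
-37*F(-3) + 24 = -370*√(-3) + 24 = -370*I*√3 + 24 = 24 - 370*I*√3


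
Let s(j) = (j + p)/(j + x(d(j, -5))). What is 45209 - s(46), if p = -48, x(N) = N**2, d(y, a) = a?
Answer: 3209841/71 ≈ 45209.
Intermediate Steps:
s(j) = (-48 + j)/(25 + j) (s(j) = (j - 48)/(j + (-5)**2) = (-48 + j)/(j + 25) = (-48 + j)/(25 + j))
45209 - s(46) = 45209 - (-48 + 46)/(25 + 46) = 45209 - (-2)/71 = 45209 - 1*(-2/71) = 45209 + 2/71 = 3209841/71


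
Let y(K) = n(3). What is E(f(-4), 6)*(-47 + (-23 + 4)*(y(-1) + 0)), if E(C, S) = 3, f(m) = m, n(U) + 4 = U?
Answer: -84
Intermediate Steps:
n(U) = -4 + U
y(K) = -1 (y(K) = -4 + 3 = -1)
E(f(-4), 6)*(-47 + (-23 + 4)*(y(-1) + 0)) = 3*(-47 + (-23 + 4)*(-1 + 0)) = 3*(-47 - 19*(-1)) = 3*(-47 + 19) = 3*(-28) = -84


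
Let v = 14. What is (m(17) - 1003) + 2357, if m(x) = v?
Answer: 1368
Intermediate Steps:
m(x) = 14
(m(17) - 1003) + 2357 = (14 - 1003) + 2357 = -989 + 2357 = 1368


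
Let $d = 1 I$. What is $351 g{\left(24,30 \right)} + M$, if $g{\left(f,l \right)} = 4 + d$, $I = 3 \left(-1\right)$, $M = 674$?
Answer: $1025$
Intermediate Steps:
$I = -3$
$d = -3$ ($d = 1 \left(-3\right) = -3$)
$g{\left(f,l \right)} = 1$ ($g{\left(f,l \right)} = 4 - 3 = 1$)
$351 g{\left(24,30 \right)} + M = 351 \cdot 1 + 674 = 351 + 674 = 1025$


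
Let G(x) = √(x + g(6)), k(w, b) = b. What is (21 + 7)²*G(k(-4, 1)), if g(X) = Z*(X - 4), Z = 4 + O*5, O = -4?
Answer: 784*I*√31 ≈ 4365.1*I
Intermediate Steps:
Z = -16 (Z = 4 - 4*5 = 4 - 20 = -16)
g(X) = 64 - 16*X (g(X) = -16*(X - 4) = -16*(-4 + X) = 64 - 16*X)
G(x) = √(-32 + x) (G(x) = √(x + (64 - 16*6)) = √(x + (64 - 96)) = √(x - 32) = √(-32 + x))
(21 + 7)²*G(k(-4, 1)) = (21 + 7)²*√(-32 + 1) = 28²*√(-31) = 784*(I*√31) = 784*I*√31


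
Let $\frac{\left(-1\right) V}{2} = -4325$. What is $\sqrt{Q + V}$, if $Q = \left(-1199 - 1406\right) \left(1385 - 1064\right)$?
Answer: $i \sqrt{827555} \approx 909.7 i$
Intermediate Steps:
$V = 8650$ ($V = \left(-2\right) \left(-4325\right) = 8650$)
$Q = -836205$ ($Q = \left(-2605\right) 321 = -836205$)
$\sqrt{Q + V} = \sqrt{-836205 + 8650} = \sqrt{-827555} = i \sqrt{827555}$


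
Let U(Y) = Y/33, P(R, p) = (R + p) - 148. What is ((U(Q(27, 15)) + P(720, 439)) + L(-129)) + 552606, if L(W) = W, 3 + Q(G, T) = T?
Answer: 6088372/11 ≈ 5.5349e+5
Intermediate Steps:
Q(G, T) = -3 + T
P(R, p) = -148 + R + p
U(Y) = Y/33 (U(Y) = Y*(1/33) = Y/33)
((U(Q(27, 15)) + P(720, 439)) + L(-129)) + 552606 = (((-3 + 15)/33 + (-148 + 720 + 439)) - 129) + 552606 = (((1/33)*12 + 1011) - 129) + 552606 = ((4/11 + 1011) - 129) + 552606 = (11125/11 - 129) + 552606 = 9706/11 + 552606 = 6088372/11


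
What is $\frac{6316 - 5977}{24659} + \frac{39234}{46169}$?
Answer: $\frac{983122497}{1138481371} \approx 0.86354$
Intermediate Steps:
$\frac{6316 - 5977}{24659} + \frac{39234}{46169} = 339 \cdot \frac{1}{24659} + 39234 \cdot \frac{1}{46169} = \frac{339}{24659} + \frac{39234}{46169} = \frac{983122497}{1138481371}$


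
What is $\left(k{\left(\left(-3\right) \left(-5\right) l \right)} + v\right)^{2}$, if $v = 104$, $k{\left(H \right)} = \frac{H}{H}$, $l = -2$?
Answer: $11025$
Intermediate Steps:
$k{\left(H \right)} = 1$
$\left(k{\left(\left(-3\right) \left(-5\right) l \right)} + v\right)^{2} = \left(1 + 104\right)^{2} = 105^{2} = 11025$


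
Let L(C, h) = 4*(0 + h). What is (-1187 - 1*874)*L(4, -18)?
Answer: 148392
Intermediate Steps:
L(C, h) = 4*h
(-1187 - 1*874)*L(4, -18) = (-1187 - 1*874)*(4*(-18)) = (-1187 - 874)*(-72) = -2061*(-72) = 148392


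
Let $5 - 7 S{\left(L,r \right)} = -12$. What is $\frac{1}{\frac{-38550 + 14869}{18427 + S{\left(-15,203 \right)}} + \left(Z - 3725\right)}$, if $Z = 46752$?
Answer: $\frac{129006}{5550575395} \approx 2.3242 \cdot 10^{-5}$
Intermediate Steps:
$S{\left(L,r \right)} = \frac{17}{7}$ ($S{\left(L,r \right)} = \frac{5}{7} - - \frac{12}{7} = \frac{5}{7} + \frac{12}{7} = \frac{17}{7}$)
$\frac{1}{\frac{-38550 + 14869}{18427 + S{\left(-15,203 \right)}} + \left(Z - 3725\right)} = \frac{1}{\frac{-38550 + 14869}{18427 + \frac{17}{7}} + \left(46752 - 3725\right)} = \frac{1}{- \frac{23681}{\frac{129006}{7}} + \left(46752 - 3725\right)} = \frac{1}{\left(-23681\right) \frac{7}{129006} + 43027} = \frac{1}{- \frac{165767}{129006} + 43027} = \frac{1}{\frac{5550575395}{129006}} = \frac{129006}{5550575395}$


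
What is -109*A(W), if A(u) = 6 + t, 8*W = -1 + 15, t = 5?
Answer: -1199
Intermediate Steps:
W = 7/4 (W = (-1 + 15)/8 = (⅛)*14 = 7/4 ≈ 1.7500)
A(u) = 11 (A(u) = 6 + 5 = 11)
-109*A(W) = -109*11 = -1199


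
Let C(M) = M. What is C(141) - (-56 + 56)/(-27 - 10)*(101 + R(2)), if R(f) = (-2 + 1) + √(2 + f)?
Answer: 141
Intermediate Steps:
R(f) = -1 + √(2 + f)
C(141) - (-56 + 56)/(-27 - 10)*(101 + R(2)) = 141 - (-56 + 56)/(-27 - 10)*(101 + (-1 + √(2 + 2))) = 141 - 0/(-37)*(101 + (-1 + √4)) = 141 - 0*(-1/37)*(101 + (-1 + 2)) = 141 - 0*(101 + 1) = 141 - 0*102 = 141 - 1*0 = 141 + 0 = 141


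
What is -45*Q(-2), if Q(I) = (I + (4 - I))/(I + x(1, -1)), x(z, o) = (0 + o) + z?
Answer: 90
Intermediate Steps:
x(z, o) = o + z
Q(I) = 4/I (Q(I) = (I + (4 - I))/(I + (-1 + 1)) = 4/(I + 0) = 4/I)
-45*Q(-2) = -180/(-2) = -180*(-1)/2 = -45*(-2) = 90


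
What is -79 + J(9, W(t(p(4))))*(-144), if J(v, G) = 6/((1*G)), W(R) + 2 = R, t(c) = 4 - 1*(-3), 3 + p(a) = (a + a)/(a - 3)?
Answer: -1259/5 ≈ -251.80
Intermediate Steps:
p(a) = -3 + 2*a/(-3 + a) (p(a) = -3 + (a + a)/(a - 3) = -3 + (2*a)/(-3 + a) = -3 + 2*a/(-3 + a))
t(c) = 7 (t(c) = 4 + 3 = 7)
W(R) = -2 + R
J(v, G) = 6/G
-79 + J(9, W(t(p(4))))*(-144) = -79 + (6/(-2 + 7))*(-144) = -79 + (6/5)*(-144) = -79 - 864/5 = -1259/5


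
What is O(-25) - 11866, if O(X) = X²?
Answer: -11241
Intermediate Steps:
O(-25) - 11866 = (-25)² - 11866 = 625 - 11866 = -11241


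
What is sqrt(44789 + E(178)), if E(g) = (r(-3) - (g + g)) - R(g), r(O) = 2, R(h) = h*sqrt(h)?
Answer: sqrt(44435 - 178*sqrt(178)) ≈ 205.09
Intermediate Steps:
R(h) = h**(3/2)
E(g) = 2 - g**(3/2) - 2*g (E(g) = (2 - (g + g)) - g**(3/2) = (2 - 2*g) - g**(3/2) = 2 - g**(3/2) - 2*g)
sqrt(44789 + E(178)) = sqrt(44789 + (2 - 178**(3/2) - 2*178)) = sqrt(44789 + (2 - 178*sqrt(178) - 356)) = sqrt(44789 + (-354 - 178*sqrt(178))) = sqrt(44435 - 178*sqrt(178))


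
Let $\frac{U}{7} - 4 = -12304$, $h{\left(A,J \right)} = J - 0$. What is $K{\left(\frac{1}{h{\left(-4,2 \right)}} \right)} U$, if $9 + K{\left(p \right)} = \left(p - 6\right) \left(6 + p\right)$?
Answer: $3852975$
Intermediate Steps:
$h{\left(A,J \right)} = J$ ($h{\left(A,J \right)} = J + 0 = J$)
$U = -86100$ ($U = 28 + 7 \left(-12304\right) = 28 - 86128 = -86100$)
$K{\left(p \right)} = -9 + \left(-6 + p\right) \left(6 + p\right)$ ($K{\left(p \right)} = -9 + \left(p - 6\right) \left(6 + p\right) = -9 + \left(-6 + p\right) \left(6 + p\right)$)
$K{\left(\frac{1}{h{\left(-4,2 \right)}} \right)} U = \left(-45 + \left(\frac{1}{2}\right)^{2}\right) \left(-86100\right) = \left(-45 + \frac{1}{4}\right) \left(-86100\right) = \left(- \frac{179}{4}\right) \left(-86100\right) = 3852975$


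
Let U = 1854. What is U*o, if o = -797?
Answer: -1477638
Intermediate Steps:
U*o = 1854*(-797) = -1477638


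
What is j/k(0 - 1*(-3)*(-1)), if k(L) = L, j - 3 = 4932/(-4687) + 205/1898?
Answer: -18287677/26687778 ≈ -0.68525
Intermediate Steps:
j = 18287677/8895926 (j = 3 + (4932/(-4687) + 205/1898) = 3 + (4932*(-1/4687) + 205*(1/1898)) = 3 + (-4932/4687 + 205/1898) = 3 - 8400101/8895926 = 18287677/8895926 ≈ 2.0557)
j/k(0 - 1*(-3)*(-1)) = 18287677/(8895926*(0 - 1*(-3)*(-1))) = 18287677/(8895926*(0 + 3*(-1))) = 18287677/(8895926*(0 - 3)) = (18287677/8895926)/(-3) = (18287677/8895926)*(-⅓) = -18287677/26687778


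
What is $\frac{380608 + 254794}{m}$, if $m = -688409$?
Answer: $- \frac{635402}{688409} \approx -0.923$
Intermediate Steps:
$\frac{380608 + 254794}{m} = \frac{380608 + 254794}{-688409} = 635402 \left(- \frac{1}{688409}\right) = - \frac{635402}{688409}$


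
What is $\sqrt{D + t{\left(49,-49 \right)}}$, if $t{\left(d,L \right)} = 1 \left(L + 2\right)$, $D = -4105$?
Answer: $2 i \sqrt{1038} \approx 64.436 i$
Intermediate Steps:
$t{\left(d,L \right)} = 2 + L$ ($t{\left(d,L \right)} = 1 \left(2 + L\right) = 2 + L$)
$\sqrt{D + t{\left(49,-49 \right)}} = \sqrt{-4105 + \left(2 - 49\right)} = \sqrt{-4105 - 47} = \sqrt{-4152} = 2 i \sqrt{1038}$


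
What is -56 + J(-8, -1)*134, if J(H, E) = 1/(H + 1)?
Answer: -526/7 ≈ -75.143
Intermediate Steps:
J(H, E) = 1/(1 + H)
-56 + J(-8, -1)*134 = -56 + 134/(1 - 8) = -56 + 134/(-7) = -56 - 1/7*134 = -56 - 134/7 = -526/7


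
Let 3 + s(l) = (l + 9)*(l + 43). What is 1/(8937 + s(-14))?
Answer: 1/8789 ≈ 0.00011378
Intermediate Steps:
s(l) = -3 + (9 + l)*(43 + l) (s(l) = -3 + (l + 9)*(l + 43) = -3 + (9 + l)*(43 + l))
1/(8937 + s(-14)) = 1/(8937 + (384 + (-14)² + 52*(-14))) = 1/(8937 + (384 + 196 - 728)) = 1/(8937 - 148) = 1/8789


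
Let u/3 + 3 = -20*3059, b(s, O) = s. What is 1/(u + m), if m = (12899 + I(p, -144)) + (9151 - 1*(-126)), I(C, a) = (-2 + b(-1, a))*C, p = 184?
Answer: -1/161925 ≈ -6.1757e-6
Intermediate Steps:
I(C, a) = -3*C (I(C, a) = (-2 - 1)*C = -3*C)
u = -183549 (u = -9 + 3*(-20*3059) = -9 + 3*(-61180) = -9 - 183540 = -183549)
m = 21624 (m = (12899 - 3*184) + (9151 - 1*(-126)) = (12899 - 552) + (9151 + 126) = 12347 + 9277 = 21624)
1/(u + m) = 1/(-183549 + 21624) = 1/(-161925) = -1/161925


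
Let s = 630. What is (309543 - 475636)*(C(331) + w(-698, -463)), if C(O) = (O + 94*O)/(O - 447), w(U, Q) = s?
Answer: -6915282055/116 ≈ -5.9615e+7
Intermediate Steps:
w(U, Q) = 630
C(O) = 95*O/(-447 + O) (C(O) = (95*O)/(-447 + O) = 95*O/(-447 + O))
(309543 - 475636)*(C(331) + w(-698, -463)) = (309543 - 475636)*(95*331/(-447 + 331) + 630) = -166093*(95*331/(-116) + 630) = -166093*(95*331*(-1/116) + 630) = -166093*(-31445/116 + 630) = -166093*41635/116 = -6915282055/116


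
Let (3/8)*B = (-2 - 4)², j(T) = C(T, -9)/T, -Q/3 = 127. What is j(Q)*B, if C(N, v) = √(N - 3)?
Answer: -256*I*√6/127 ≈ -4.9376*I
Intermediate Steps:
C(N, v) = √(-3 + N)
Q = -381 (Q = -3*127 = -381)
j(T) = √(-3 + T)/T
B = 96 (B = 8*(-2 - 4)²/3 = (8/3)*(-6)² = (8/3)*36 = 96)
j(Q)*B = (√(-3 - 381)/(-381))*96 = -8*I*√6/381*96 = -256*I*√6/127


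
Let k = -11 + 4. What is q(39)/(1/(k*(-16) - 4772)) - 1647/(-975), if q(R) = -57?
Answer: 86327049/325 ≈ 2.6562e+5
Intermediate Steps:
k = -7
q(39)/(1/(k*(-16) - 4772)) - 1647/(-975) = -57/(1/(-7*(-16) - 4772)) - 1647/(-975) = -57/(1/(112 - 4772)) - 1647*(-1/975) = -57/(1/(-4660)) + 549/325 = -57/(-1/4660) + 549/325 = -57*(-4660) + 549/325 = 265620 + 549/325 = 86327049/325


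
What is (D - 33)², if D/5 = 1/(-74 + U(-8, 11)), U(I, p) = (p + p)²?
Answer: 7317025/6724 ≈ 1088.2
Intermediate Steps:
U(I, p) = 4*p² (U(I, p) = (2*p)² = 4*p²)
D = 1/82 (D = 5/(-74 + 4*11²) = 5/(-74 + 4*121) = 5/(-74 + 484) = 5/410 = 5*(1/410) = 1/82 ≈ 0.012195)
(D - 33)² = (1/82 - 33)² = (-2705/82)² = 7317025/6724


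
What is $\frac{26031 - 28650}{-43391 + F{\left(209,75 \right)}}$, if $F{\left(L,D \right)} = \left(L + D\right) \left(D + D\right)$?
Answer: $\frac{2619}{791} \approx 3.311$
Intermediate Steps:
$F{\left(L,D \right)} = 2 D \left(D + L\right)$ ($F{\left(L,D \right)} = \left(D + L\right) 2 D = 2 D \left(D + L\right)$)
$\frac{26031 - 28650}{-43391 + F{\left(209,75 \right)}} = \frac{26031 - 28650}{-43391 + 2 \cdot 75 \left(75 + 209\right)} = \frac{26031 - 28650}{-43391 + 2 \cdot 75 \cdot 284} = - \frac{2619}{-43391 + 42600} = - \frac{2619}{-791} = \left(-2619\right) \left(- \frac{1}{791}\right) = \frac{2619}{791}$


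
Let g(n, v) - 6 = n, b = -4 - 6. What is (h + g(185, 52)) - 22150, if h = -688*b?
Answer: -15079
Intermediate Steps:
b = -10
g(n, v) = 6 + n
h = 6880 (h = -688*(-10) = 6880)
(h + g(185, 52)) - 22150 = (6880 + (6 + 185)) - 22150 = (6880 + 191) - 22150 = 7071 - 22150 = -15079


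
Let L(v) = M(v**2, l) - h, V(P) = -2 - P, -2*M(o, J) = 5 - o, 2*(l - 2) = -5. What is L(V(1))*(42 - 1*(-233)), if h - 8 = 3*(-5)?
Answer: 2475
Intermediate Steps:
l = -1/2 (l = 2 + (1/2)*(-5) = 2 - 5/2 = -1/2 ≈ -0.50000)
M(o, J) = -5/2 + o/2 (M(o, J) = -(5 - o)/2 = -5/2 + o/2)
h = -7 (h = 8 + 3*(-5) = 8 - 15 = -7)
L(v) = 9/2 + v**2/2 (L(v) = (-5/2 + v**2/2) - 1*(-7) = (-5/2 + v**2/2) + 7 = 9/2 + v**2/2)
L(V(1))*(42 - 1*(-233)) = (9/2 + (-2 - 1*1)**2/2)*(42 - 1*(-233)) = (9/2 + (-2 - 1)**2/2)*(42 + 233) = (9/2 + (1/2)*(-3)**2)*275 = (9/2 + (1/2)*9)*275 = (9/2 + 9/2)*275 = 9*275 = 2475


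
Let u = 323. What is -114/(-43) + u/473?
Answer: 1577/473 ≈ 3.3340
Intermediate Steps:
-114/(-43) + u/473 = -114/(-43) + 323/473 = -114*(-1/43) + 323*(1/473) = 114/43 + 323/473 = 1577/473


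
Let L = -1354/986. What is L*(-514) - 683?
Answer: 11259/493 ≈ 22.838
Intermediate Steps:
L = -677/493 (L = -1354*1/986 = -677/493 ≈ -1.3732)
L*(-514) - 683 = -677/493*(-514) - 683 = 347978/493 - 683 = 11259/493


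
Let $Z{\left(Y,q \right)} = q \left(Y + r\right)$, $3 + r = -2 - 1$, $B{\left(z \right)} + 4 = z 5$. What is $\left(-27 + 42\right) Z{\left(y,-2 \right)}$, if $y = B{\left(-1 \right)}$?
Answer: $450$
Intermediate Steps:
$B{\left(z \right)} = -4 + 5 z$ ($B{\left(z \right)} = -4 + z 5 = -4 + 5 z$)
$y = -9$ ($y = -4 + 5 \left(-1\right) = -4 - 5 = -9$)
$r = -6$ ($r = -3 - 3 = -6$)
$Z{\left(Y,q \right)} = q \left(-6 + Y\right)$ ($Z{\left(Y,q \right)} = q \left(Y - 6\right) = q \left(-6 + Y\right)$)
$\left(-27 + 42\right) Z{\left(y,-2 \right)} = \left(-27 + 42\right) \left(- 2 \left(-6 - 9\right)\right) = 15 \left(\left(-2\right) \left(-15\right)\right) = 15 \cdot 30 = 450$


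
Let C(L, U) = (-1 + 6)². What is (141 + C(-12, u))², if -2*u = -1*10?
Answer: 27556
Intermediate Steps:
u = 5 (u = -(-1)*10/2 = -½*(-10) = 5)
C(L, U) = 25 (C(L, U) = 5² = 25)
(141 + C(-12, u))² = (141 + 25)² = 166² = 27556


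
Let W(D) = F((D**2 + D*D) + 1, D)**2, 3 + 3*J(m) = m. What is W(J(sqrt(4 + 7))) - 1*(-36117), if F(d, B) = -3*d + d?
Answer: 2941417/81 - 1568*sqrt(11)/27 ≈ 36121.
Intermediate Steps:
F(d, B) = -2*d
J(m) = -1 + m/3
W(D) = (-2 - 4*D**2)**2 (W(D) = (-2*((D**2 + D*D) + 1))**2 = (-2*((D**2 + D**2) + 1))**2 = (-2*(2*D**2 + 1))**2 = (-2*(1 + 2*D**2))**2 = (-2 - 4*D**2)**2)
W(J(sqrt(4 + 7))) - 1*(-36117) = 4*(1 + 2*(-1 + sqrt(4 + 7)/3)**2)**2 - 1*(-36117) = 4*(1 + 2*(-1 + sqrt(11)/3)**2)**2 + 36117 = 36117 + 4*(1 + 2*(-1 + sqrt(11)/3)**2)**2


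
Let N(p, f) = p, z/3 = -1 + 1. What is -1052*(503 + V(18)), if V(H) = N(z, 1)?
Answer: -529156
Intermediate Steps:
z = 0 (z = 3*(-1 + 1) = 3*0 = 0)
V(H) = 0
-1052*(503 + V(18)) = -1052*(503 + 0) = -1052*503 = -529156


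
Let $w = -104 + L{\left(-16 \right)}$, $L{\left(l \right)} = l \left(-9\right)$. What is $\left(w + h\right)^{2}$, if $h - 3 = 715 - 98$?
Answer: $435600$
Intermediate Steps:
$L{\left(l \right)} = - 9 l$
$w = 40$ ($w = -104 - -144 = -104 + 144 = 40$)
$h = 620$ ($h = 3 + \left(715 - 98\right) = 3 + 617 = 620$)
$\left(w + h\right)^{2} = \left(40 + 620\right)^{2} = 660^{2} = 435600$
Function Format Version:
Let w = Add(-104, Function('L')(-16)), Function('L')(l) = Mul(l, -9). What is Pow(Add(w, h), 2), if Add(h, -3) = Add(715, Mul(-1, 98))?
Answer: 435600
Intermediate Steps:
Function('L')(l) = Mul(-9, l)
w = 40 (w = Add(-104, Mul(-9, -16)) = Add(-104, 144) = 40)
h = 620 (h = Add(3, Add(715, Mul(-1, 98))) = Add(3, Add(715, -98)) = Add(3, 617) = 620)
Pow(Add(w, h), 2) = Pow(Add(40, 620), 2) = Pow(660, 2) = 435600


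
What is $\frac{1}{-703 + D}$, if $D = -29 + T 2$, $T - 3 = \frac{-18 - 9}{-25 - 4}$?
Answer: $- \frac{29}{21000} \approx -0.001381$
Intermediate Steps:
$T = \frac{114}{29}$ ($T = 3 + \frac{-18 - 9}{-25 - 4} = 3 - \frac{27}{-29} = 3 - - \frac{27}{29} = 3 + \frac{27}{29} = \frac{114}{29} \approx 3.931$)
$D = - \frac{613}{29}$ ($D = -29 + \frac{114}{29} \cdot 2 = -29 + \frac{228}{29} = - \frac{613}{29} \approx -21.138$)
$\frac{1}{-703 + D} = \frac{1}{-703 - \frac{613}{29}} = \frac{1}{- \frac{21000}{29}} = - \frac{29}{21000}$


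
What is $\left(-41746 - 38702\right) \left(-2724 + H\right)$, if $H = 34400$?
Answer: $-2548270848$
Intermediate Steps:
$\left(-41746 - 38702\right) \left(-2724 + H\right) = \left(-41746 - 38702\right) \left(-2724 + 34400\right) = \left(-80448\right) 31676 = -2548270848$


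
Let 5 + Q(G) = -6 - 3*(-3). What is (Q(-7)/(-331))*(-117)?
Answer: -234/331 ≈ -0.70695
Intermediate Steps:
Q(G) = -2 (Q(G) = -5 + (-6 - 3*(-3)) = -5 + (-6 - 1*(-9)) = -5 + (-6 + 9) = -5 + 3 = -2)
(Q(-7)/(-331))*(-117) = -2/(-331)*(-117) = -2*(-1/331)*(-117) = (2/331)*(-117) = -234/331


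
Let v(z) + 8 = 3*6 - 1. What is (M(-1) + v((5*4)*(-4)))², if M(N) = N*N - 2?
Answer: 64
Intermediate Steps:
M(N) = -2 + N² (M(N) = N² - 2 = -2 + N²)
v(z) = 9 (v(z) = -8 + (3*6 - 1) = -8 + (18 - 1) = -8 + 17 = 9)
(M(-1) + v((5*4)*(-4)))² = ((-2 + (-1)²) + 9)² = ((-2 + 1) + 9)² = (-1 + 9)² = 8² = 64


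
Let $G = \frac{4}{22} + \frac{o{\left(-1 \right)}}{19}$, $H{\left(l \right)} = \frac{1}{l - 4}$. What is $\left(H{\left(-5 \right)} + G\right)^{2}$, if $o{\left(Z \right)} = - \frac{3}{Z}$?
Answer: $\frac{184900}{3538161} \approx 0.052259$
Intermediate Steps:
$H{\left(l \right)} = \frac{1}{-4 + l}$
$G = \frac{71}{209}$ ($G = \frac{4}{22} + \frac{\left(-3\right) \frac{1}{-1}}{19} = 4 \cdot \frac{1}{22} + \left(-3\right) \left(-1\right) \frac{1}{19} = \frac{2}{11} + 3 \cdot \frac{1}{19} = \frac{2}{11} + \frac{3}{19} = \frac{71}{209} \approx 0.33971$)
$\left(H{\left(-5 \right)} + G\right)^{2} = \left(\frac{1}{-4 - 5} + \frac{71}{209}\right)^{2} = \left(\frac{1}{-9} + \frac{71}{209}\right)^{2} = \left(- \frac{1}{9} + \frac{71}{209}\right)^{2} = \left(\frac{430}{1881}\right)^{2} = \frac{184900}{3538161}$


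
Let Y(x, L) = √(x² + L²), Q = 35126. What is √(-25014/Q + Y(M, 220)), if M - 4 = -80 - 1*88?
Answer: √(-219660441 + 1233835876*√4706)/17563 ≈ 16.544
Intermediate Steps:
M = -164 (M = 4 + (-80 - 1*88) = 4 + (-80 - 88) = 4 - 168 = -164)
Y(x, L) = √(L² + x²)
√(-25014/Q + Y(M, 220)) = √(-25014/35126 + √(220² + (-164)²)) = √(-25014*1/35126 + √(48400 + 26896)) = √(-12507/17563 + √75296) = √(-12507/17563 + 4*√4706)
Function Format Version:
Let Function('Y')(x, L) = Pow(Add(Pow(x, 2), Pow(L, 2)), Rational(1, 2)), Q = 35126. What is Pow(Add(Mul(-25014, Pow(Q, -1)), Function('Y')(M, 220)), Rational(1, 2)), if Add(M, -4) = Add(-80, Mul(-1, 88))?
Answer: Mul(Rational(1, 17563), Pow(Add(-219660441, Mul(1233835876, Pow(4706, Rational(1, 2)))), Rational(1, 2))) ≈ 16.544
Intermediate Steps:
M = -164 (M = Add(4, Add(-80, Mul(-1, 88))) = Add(4, Add(-80, -88)) = Add(4, -168) = -164)
Function('Y')(x, L) = Pow(Add(Pow(L, 2), Pow(x, 2)), Rational(1, 2))
Pow(Add(Mul(-25014, Pow(Q, -1)), Function('Y')(M, 220)), Rational(1, 2)) = Pow(Add(Mul(-25014, Pow(35126, -1)), Pow(Add(Pow(220, 2), Pow(-164, 2)), Rational(1, 2))), Rational(1, 2)) = Pow(Add(Mul(-25014, Rational(1, 35126)), Pow(Add(48400, 26896), Rational(1, 2))), Rational(1, 2)) = Pow(Add(Rational(-12507, 17563), Pow(75296, Rational(1, 2))), Rational(1, 2)) = Pow(Add(Rational(-12507, 17563), Mul(4, Pow(4706, Rational(1, 2)))), Rational(1, 2))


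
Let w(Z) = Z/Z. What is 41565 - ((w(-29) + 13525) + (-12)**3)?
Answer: 29767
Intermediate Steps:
w(Z) = 1
41565 - ((w(-29) + 13525) + (-12)**3) = 41565 - ((1 + 13525) + (-12)**3) = 41565 - (13526 - 1728) = 41565 - 1*11798 = 41565 - 11798 = 29767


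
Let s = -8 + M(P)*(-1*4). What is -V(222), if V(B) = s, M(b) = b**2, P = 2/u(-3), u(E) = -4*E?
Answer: 73/9 ≈ 8.1111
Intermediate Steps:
P = 1/6 (P = 2/((-4*(-3))) = 2/12 = 2*(1/12) = 1/6 ≈ 0.16667)
s = -73/9 (s = -8 + (1/6)**2*(-1*4) = -8 + (1/36)*(-4) = -8 - 1/9 = -73/9 ≈ -8.1111)
V(B) = -73/9
-V(222) = -1*(-73/9) = 73/9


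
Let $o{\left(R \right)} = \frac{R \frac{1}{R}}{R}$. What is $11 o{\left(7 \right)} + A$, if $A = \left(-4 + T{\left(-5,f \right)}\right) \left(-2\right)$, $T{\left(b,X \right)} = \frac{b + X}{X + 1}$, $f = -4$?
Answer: $\frac{25}{7} \approx 3.5714$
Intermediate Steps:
$T{\left(b,X \right)} = \frac{X + b}{1 + X}$
$A = 2$ ($A = \left(-4 + \frac{-4 - 5}{1 - 4}\right) \left(-2\right) = \left(-4 + \frac{1}{-3} \left(-9\right)\right) \left(-2\right) = \left(-4 - -3\right) \left(-2\right) = \left(-4 + 3\right) \left(-2\right) = \left(-1\right) \left(-2\right) = 2$)
$o{\left(R \right)} = \frac{1}{R}$ ($o{\left(R \right)} = 1 \frac{1}{R} = \frac{1}{R}$)
$11 o{\left(7 \right)} + A = \frac{11}{7} + 2 = \frac{25}{7}$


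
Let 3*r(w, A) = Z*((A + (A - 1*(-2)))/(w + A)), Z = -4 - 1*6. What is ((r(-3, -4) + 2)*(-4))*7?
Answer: 24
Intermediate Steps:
Z = -10 (Z = -4 - 6 = -10)
r(w, A) = -10*(2 + 2*A)/(3*(A + w)) (r(w, A) = (-10*(A + (A - 1*(-2)))/(w + A))/3 = (-10*(A + (A + 2))/(A + w))/3 = (-10*(A + (2 + A))/(A + w))/3 = (-10*(2 + 2*A)/(A + w))/3 = -10*(2 + 2*A)/(3*(A + w)))
((r(-3, -4) + 2)*(-4))*7 = ((20*(-1 - 1*(-4))/(3*(-4 - 3)) + 2)*(-4))*7 = (((20/3)*(-1 + 4)/(-7) + 2)*(-4))*7 = (((20/3)*(-⅐)*3 + 2)*(-4))*7 = ((-20/7 + 2)*(-4))*7 = -6/7*(-4)*7 = (24/7)*7 = 24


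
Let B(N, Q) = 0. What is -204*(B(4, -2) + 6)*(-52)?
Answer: 63648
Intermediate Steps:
-204*(B(4, -2) + 6)*(-52) = -204*(0 + 6)*(-52) = -204*6*(-52) = -68*18*(-52) = -1224*(-52) = 63648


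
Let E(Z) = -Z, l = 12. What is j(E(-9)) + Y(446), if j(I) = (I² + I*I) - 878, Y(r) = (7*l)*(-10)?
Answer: -1556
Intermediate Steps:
Y(r) = -840 (Y(r) = (7*12)*(-10) = 84*(-10) = -840)
j(I) = -878 + 2*I² (j(I) = (I² + I²) - 878 = 2*I² - 878 = -878 + 2*I²)
j(E(-9)) + Y(446) = (-878 + 2*(-1*(-9))²) - 840 = (-878 + 2*9²) - 840 = (-878 + 2*81) - 840 = (-878 + 162) - 840 = -716 - 840 = -1556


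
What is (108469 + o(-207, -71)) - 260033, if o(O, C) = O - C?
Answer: -151700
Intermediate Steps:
(108469 + o(-207, -71)) - 260033 = (108469 + (-207 - 1*(-71))) - 260033 = (108469 + (-207 + 71)) - 260033 = (108469 - 136) - 260033 = 108333 - 260033 = -151700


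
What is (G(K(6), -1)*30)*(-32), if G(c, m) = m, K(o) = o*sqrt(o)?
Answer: 960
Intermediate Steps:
K(o) = o**(3/2)
(G(K(6), -1)*30)*(-32) = -1*30*(-32) = -30*(-32) = 960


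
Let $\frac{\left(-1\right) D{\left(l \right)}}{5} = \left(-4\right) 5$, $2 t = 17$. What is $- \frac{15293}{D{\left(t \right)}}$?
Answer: $- \frac{15293}{100} \approx -152.93$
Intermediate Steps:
$t = \frac{17}{2}$ ($t = \frac{1}{2} \cdot 17 = \frac{17}{2} \approx 8.5$)
$D{\left(l \right)} = 100$ ($D{\left(l \right)} = - 5 \left(\left(-4\right) 5\right) = \left(-5\right) \left(-20\right) = 100$)
$- \frac{15293}{D{\left(t \right)}} = - \frac{15293}{100}$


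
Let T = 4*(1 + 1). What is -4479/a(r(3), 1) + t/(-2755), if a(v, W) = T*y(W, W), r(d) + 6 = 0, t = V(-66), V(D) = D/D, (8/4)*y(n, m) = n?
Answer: -12339649/11020 ≈ -1119.8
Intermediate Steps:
y(n, m) = n/2
V(D) = 1
T = 8 (T = 4*2 = 8)
t = 1
r(d) = -6 (r(d) = -6 + 0 = -6)
a(v, W) = 4*W (a(v, W) = 8*(W/2) = 4*W)
-4479/a(r(3), 1) + t/(-2755) = -4479/(4*1) + 1/(-2755) = -4479/4 + 1*(-1/2755) = -4479*1/4 - 1/2755 = -4479/4 - 1/2755 = -12339649/11020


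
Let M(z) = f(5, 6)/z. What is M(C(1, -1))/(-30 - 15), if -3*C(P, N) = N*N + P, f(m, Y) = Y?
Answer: 1/5 ≈ 0.20000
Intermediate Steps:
C(P, N) = -P/3 - N**2/3 (C(P, N) = -(N*N + P)/3 = -(N**2 + P)/3 = -(P + N**2)/3 = -P/3 - N**2/3)
M(z) = 6/z
M(C(1, -1))/(-30 - 15) = (6/(-1/3*1 - 1/3*(-1)**2))/(-30 - 15) = (6/(-1/3 - 1/3*1))/(-45) = -2/(15*(-1/3 - 1/3)) = -2/(15*(-2/3)) = -2*(-3)/(15*2) = -1/45*(-9) = 1/5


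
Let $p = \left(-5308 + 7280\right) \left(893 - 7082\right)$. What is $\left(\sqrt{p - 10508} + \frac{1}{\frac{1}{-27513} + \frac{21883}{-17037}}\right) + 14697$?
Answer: $\frac{12137668099}{825904} + 4 i \sqrt{763451} \approx 14696.0 + 3495.0 i$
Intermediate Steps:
$p = -12204708$ ($p = 1972 \left(-6189\right) = -12204708$)
$\left(\sqrt{p - 10508} + \frac{1}{\frac{1}{-27513} + \frac{21883}{-17037}}\right) + 14697 = \left(\sqrt{-12204708 - 10508} + \frac{1}{\frac{1}{-27513} + \frac{21883}{-17037}}\right) + 14697 = \left(\sqrt{-12215216} + \frac{1}{- \frac{1}{27513} + 21883 \left(- \frac{1}{17037}\right)}\right) + 14697 = \left(4 i \sqrt{763451} + \frac{1}{- \frac{1}{27513} - \frac{21883}{17037}}\right) + 14697 = \left(4 i \sqrt{763451} + \frac{1}{- \frac{825904}{642989}}\right) + 14697 = \left(4 i \sqrt{763451} - \frac{642989}{825904}\right) + 14697 = \left(- \frac{642989}{825904} + 4 i \sqrt{763451}\right) + 14697 = \frac{12137668099}{825904} + 4 i \sqrt{763451}$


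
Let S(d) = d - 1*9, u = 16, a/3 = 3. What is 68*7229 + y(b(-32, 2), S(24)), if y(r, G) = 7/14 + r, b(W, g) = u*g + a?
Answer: 983227/2 ≈ 4.9161e+5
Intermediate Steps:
a = 9 (a = 3*3 = 9)
b(W, g) = 9 + 16*g (b(W, g) = 16*g + 9 = 9 + 16*g)
S(d) = -9 + d (S(d) = d - 9 = -9 + d)
y(r, G) = ½ + r (y(r, G) = 7*(1/14) + r = ½ + r)
68*7229 + y(b(-32, 2), S(24)) = 68*7229 + (½ + (9 + 16*2)) = 491572 + (½ + (9 + 32)) = 491572 + (½ + 41) = 491572 + 83/2 = 983227/2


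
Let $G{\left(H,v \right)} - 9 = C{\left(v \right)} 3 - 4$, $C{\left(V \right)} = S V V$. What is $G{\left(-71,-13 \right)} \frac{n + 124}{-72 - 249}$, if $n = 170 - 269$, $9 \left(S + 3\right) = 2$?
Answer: $\frac{105250}{963} \approx 109.29$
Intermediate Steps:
$S = - \frac{25}{9}$ ($S = -3 + \frac{1}{9} \cdot 2 = -3 + \frac{2}{9} = - \frac{25}{9} \approx -2.7778$)
$C{\left(V \right)} = - \frac{25 V^{2}}{9}$ ($C{\left(V \right)} = - \frac{25 V}{9} V = - \frac{25 V^{2}}{9}$)
$n = -99$
$G{\left(H,v \right)} = 5 - \frac{25 v^{2}}{3}$ ($G{\left(H,v \right)} = 9 + \left(- \frac{25 v^{2}}{9} \cdot 3 - 4\right) = 9 - \left(4 + \frac{25 v^{2}}{3}\right) = 5 - \frac{25 v^{2}}{3}$)
$G{\left(-71,-13 \right)} \frac{n + 124}{-72 - 249} = \left(5 - \frac{25 \left(-13\right)^{2}}{3}\right) \frac{-99 + 124}{-72 - 249} = \left(5 - \frac{4225}{3}\right) \frac{25}{-72 - 249} = \left(5 - \frac{4225}{3}\right) \frac{25}{-321} = - \frac{4210 \cdot 25 \left(- \frac{1}{321}\right)}{3} = \left(- \frac{4210}{3}\right) \left(- \frac{25}{321}\right) = \frac{105250}{963}$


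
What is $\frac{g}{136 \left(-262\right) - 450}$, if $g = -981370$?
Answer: $\frac{490685}{18041} \approx 27.198$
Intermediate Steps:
$\frac{g}{136 \left(-262\right) - 450} = - \frac{981370}{136 \left(-262\right) - 450} = - \frac{981370}{-35632 - 450} = - \frac{981370}{-36082} = \left(-981370\right) \left(- \frac{1}{36082}\right) = \frac{490685}{18041}$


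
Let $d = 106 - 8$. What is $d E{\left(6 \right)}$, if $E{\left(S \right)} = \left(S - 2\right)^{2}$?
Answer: $1568$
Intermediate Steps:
$d = 98$
$E{\left(S \right)} = \left(-2 + S\right)^{2}$
$d E{\left(6 \right)} = 98 \left(-2 + 6\right)^{2} = 98 \cdot 4^{2} = 98 \cdot 16 = 1568$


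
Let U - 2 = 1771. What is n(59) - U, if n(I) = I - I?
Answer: -1773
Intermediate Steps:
n(I) = 0
U = 1773 (U = 2 + 1771 = 1773)
n(59) - U = 0 - 1*1773 = 0 - 1773 = -1773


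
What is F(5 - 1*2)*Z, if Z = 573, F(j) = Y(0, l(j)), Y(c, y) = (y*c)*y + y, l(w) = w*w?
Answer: 5157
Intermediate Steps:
l(w) = w²
Y(c, y) = y + c*y² (Y(c, y) = (c*y)*y + y = c*y² + y = y + c*y²)
F(j) = j² (F(j) = j²*(1 + 0*j²) = j²*(1 + 0) = j²*1 = j²)
F(5 - 1*2)*Z = (5 - 1*2)²*573 = (5 - 2)²*573 = 3²*573 = 9*573 = 5157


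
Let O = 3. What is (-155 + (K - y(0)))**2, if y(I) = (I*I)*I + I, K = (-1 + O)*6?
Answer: 20449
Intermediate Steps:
K = 12 (K = (-1 + 3)*6 = 2*6 = 12)
y(I) = I + I**3 (y(I) = I**2*I + I = I**3 + I = I + I**3)
(-155 + (K - y(0)))**2 = (-155 + (12 - (0 + 0**3)))**2 = (-155 + (12 - (0 + 0)))**2 = (-155 + (12 - 1*0))**2 = (-155 + (12 + 0))**2 = (-155 + 12)**2 = (-143)**2 = 20449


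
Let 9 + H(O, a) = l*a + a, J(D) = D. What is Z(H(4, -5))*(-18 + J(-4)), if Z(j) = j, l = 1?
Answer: 418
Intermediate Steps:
H(O, a) = -9 + 2*a (H(O, a) = -9 + (1*a + a) = -9 + (a + a) = -9 + 2*a)
Z(H(4, -5))*(-18 + J(-4)) = (-9 + 2*(-5))*(-18 - 4) = (-9 - 10)*(-22) = -19*(-22) = 418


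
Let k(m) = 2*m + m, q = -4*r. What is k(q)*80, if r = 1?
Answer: -960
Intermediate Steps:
q = -4 ≈ -4.0000
k(m) = 3*m
k(q)*80 = (3*(-4))*80 = -12*80 = -960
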